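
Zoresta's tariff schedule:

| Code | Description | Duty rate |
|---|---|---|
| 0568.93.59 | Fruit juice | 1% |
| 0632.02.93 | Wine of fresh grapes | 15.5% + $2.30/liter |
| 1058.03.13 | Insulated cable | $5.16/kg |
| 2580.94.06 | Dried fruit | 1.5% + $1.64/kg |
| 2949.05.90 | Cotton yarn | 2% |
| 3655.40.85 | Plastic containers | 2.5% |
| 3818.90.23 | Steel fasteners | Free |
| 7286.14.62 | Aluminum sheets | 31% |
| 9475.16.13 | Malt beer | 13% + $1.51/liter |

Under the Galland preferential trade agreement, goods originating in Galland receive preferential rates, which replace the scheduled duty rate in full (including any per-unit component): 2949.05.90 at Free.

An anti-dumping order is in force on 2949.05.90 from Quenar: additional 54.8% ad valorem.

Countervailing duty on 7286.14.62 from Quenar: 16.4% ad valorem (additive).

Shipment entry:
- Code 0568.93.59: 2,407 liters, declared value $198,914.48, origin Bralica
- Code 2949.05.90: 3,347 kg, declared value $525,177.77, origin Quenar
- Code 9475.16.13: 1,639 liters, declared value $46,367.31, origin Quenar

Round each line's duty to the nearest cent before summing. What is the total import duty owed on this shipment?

$308,792.75

Line 1 (0568.93.59, Bralica, 2,407 liters, $198,914.48):
Base rate for 0568.93.59 is 1%.
Duty = $198,914.48 × 1% = $1,989.14.
Line 2 (2949.05.90, Quenar, 3,347 kg, $525,177.77):
Base rate for 2949.05.90 is 2%.
2949.05.90 has an FTA preferential rate, but origin Quenar is not Galland; base rate stands.
Additional duty on 2949.05.90 from Quenar: +54.8%. Applied ad valorem rate: 2% + 54.8% = 56.8%.
Duty = $525,177.77 × 56.8% = $298,300.97.
Line 3 (9475.16.13, Quenar, 1,639 liters, $46,367.31):
Base rate for 9475.16.13 is 13% + $1.51/liter.
Duty = $46,367.31 × 13% + 1,639 × $1.51 = $8,502.64.
Total = $1,989.14 + $298,300.97 + $8,502.64 = $308,792.75.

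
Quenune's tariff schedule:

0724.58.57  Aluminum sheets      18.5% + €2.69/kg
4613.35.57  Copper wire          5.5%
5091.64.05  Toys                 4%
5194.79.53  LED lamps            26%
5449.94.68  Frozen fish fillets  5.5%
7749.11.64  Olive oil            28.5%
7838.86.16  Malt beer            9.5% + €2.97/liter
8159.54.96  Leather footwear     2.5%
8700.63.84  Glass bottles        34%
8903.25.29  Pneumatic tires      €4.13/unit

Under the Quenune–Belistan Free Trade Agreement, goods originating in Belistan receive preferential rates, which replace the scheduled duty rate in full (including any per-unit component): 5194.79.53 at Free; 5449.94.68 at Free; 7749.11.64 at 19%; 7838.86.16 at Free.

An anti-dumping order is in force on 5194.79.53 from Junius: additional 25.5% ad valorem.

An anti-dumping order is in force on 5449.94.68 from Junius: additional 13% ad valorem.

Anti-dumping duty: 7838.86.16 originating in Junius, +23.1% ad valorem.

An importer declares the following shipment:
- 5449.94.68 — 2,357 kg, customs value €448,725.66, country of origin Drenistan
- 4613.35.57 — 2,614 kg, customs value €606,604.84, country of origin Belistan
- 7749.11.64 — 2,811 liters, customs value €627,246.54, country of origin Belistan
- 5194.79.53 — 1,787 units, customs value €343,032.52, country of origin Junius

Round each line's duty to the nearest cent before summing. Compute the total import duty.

€353,881.77

Line 1 (5449.94.68, Drenistan, 2,357 kg, €448,725.66):
Base rate for 5449.94.68 is 5.5%.
5449.94.68 has an FTA preferential rate, but origin Drenistan is not Belistan; base rate stands.
The additional-duty order on 5449.94.68 targets Junius, not Drenistan; it does not apply.
Duty = €448,725.66 × 5.5% = €24,679.91.
Line 2 (4613.35.57, Belistan, 2,614 kg, €606,604.84):
Base rate for 4613.35.57 is 5.5%.
Origin Belistan is the FTA partner but 4613.35.57 is not on the preference list; base rate stands.
Duty = €606,604.84 × 5.5% = €33,363.27.
Line 3 (7749.11.64, Belistan, 2,811 liters, €627,246.54):
Base rate for 7749.11.64 is 28.5%.
Origin Belistan qualifies under the Quenune–Belistan agreement and 7749.11.64 is covered: preferential rate 19% applies instead.
Duty = €627,246.54 × 19% = €119,176.84.
Line 4 (5194.79.53, Junius, 1,787 units, €343,032.52):
Base rate for 5194.79.53 is 26%.
5194.79.53 has an FTA preferential rate, but origin Junius is not Belistan; base rate stands.
Additional duty on 5194.79.53 from Junius: +25.5%. Applied ad valorem rate: 26% + 25.5% = 51.5%.
Duty = €343,032.52 × 51.5% = €176,661.75.
Total = €24,679.91 + €33,363.27 + €119,176.84 + €176,661.75 = €353,881.77.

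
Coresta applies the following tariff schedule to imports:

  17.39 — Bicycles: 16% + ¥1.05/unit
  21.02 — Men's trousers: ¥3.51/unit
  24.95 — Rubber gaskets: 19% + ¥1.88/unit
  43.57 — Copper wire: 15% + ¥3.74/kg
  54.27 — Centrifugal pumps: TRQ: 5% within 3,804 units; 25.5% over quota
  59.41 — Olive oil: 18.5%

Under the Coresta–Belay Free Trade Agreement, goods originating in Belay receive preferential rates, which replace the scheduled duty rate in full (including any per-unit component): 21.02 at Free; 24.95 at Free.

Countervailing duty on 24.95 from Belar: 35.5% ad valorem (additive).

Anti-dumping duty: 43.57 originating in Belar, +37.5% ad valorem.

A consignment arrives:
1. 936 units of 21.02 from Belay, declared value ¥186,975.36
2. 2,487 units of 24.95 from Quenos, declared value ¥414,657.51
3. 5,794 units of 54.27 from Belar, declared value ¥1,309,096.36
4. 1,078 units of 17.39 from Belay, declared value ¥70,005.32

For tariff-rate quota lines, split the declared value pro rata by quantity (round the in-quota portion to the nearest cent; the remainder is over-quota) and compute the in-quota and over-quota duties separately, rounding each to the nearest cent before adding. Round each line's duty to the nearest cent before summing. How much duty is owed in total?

Line 1 (21.02, Belay, 936 units, ¥186,975.36):
Base rate for 21.02 is ¥3.51/unit.
Origin Belay qualifies under the Coresta–Belay agreement and 21.02 is covered: preferential rate Free applies instead.
Duty = ¥186,975.36 × 0% = ¥0.00.
Line 2 (24.95, Quenos, 2,487 units, ¥414,657.51):
Base rate for 24.95 is 19% + ¥1.88/unit.
24.95 has an FTA preferential rate, but origin Quenos is not Belay; base rate stands.
The additional-duty order on 24.95 targets Belar, not Quenos; it does not apply.
Duty = ¥414,657.51 × 19% + 2,487 × ¥1.88 = ¥83,460.49.
Line 3 (54.27, Belar, 5,794 units, ¥1,309,096.36):
Code 54.27 is under a tariff-rate quota (threshold 3,804 units). In-quota: 3,804 units at 5%; over-quota: 1,990 units at 25.5%.
Pro-rata value split: in-quota = ¥1,309,096.36 × 3,804/5,794 = ¥859,475.76; over-quota = ¥1,309,096.36 − ¥859,475.76 = ¥449,620.60.
In-quota duty = ¥859,475.76 × 5% = ¥42,973.79. Over-quota duty = ¥449,620.60 × 25.5% = ¥114,653.25.
Line duty = ¥42,973.79 + ¥114,653.25 = ¥157,627.04.
Line 4 (17.39, Belay, 1,078 units, ¥70,005.32):
Base rate for 17.39 is 16% + ¥1.05/unit.
Origin Belay is the FTA partner but 17.39 is not on the preference list; base rate stands.
Duty = ¥70,005.32 × 16% + 1,078 × ¥1.05 = ¥12,332.75.
Total = ¥0.00 + ¥83,460.49 + ¥157,627.04 + ¥12,332.75 = ¥253,420.28.

¥253,420.28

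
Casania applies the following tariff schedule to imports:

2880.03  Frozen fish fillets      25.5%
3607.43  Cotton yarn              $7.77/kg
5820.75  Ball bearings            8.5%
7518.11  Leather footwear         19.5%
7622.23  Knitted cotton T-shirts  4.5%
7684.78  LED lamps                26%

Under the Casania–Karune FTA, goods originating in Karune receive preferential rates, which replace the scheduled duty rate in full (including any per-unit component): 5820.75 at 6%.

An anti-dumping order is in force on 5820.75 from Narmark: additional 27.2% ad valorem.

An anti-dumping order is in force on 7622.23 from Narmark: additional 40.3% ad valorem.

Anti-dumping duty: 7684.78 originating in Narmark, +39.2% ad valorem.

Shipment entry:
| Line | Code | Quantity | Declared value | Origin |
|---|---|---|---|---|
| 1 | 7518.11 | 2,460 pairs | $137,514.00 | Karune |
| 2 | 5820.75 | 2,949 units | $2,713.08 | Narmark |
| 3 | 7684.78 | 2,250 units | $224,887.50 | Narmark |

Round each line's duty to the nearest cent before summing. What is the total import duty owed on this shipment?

$174,410.45

Line 1 (7518.11, Karune, 2,460 pairs, $137,514.00):
Base rate for 7518.11 is 19.5%.
Origin Karune is the FTA partner but 7518.11 is not on the preference list; base rate stands.
Duty = $137,514.00 × 19.5% = $26,815.23.
Line 2 (5820.75, Narmark, 2,949 units, $2,713.08):
Base rate for 5820.75 is 8.5%.
5820.75 has an FTA preferential rate, but origin Narmark is not Karune; base rate stands.
Additional duty on 5820.75 from Narmark: +27.2%. Applied ad valorem rate: 8.5% + 27.2% = 35.7%.
Duty = $2,713.08 × 35.7% = $968.57.
Line 3 (7684.78, Narmark, 2,250 units, $224,887.50):
Base rate for 7684.78 is 26%.
Additional duty on 7684.78 from Narmark: +39.2%. Applied ad valorem rate: 26% + 39.2% = 65.2%.
Duty = $224,887.50 × 65.2% = $146,626.65.
Total = $26,815.23 + $968.57 + $146,626.65 = $174,410.45.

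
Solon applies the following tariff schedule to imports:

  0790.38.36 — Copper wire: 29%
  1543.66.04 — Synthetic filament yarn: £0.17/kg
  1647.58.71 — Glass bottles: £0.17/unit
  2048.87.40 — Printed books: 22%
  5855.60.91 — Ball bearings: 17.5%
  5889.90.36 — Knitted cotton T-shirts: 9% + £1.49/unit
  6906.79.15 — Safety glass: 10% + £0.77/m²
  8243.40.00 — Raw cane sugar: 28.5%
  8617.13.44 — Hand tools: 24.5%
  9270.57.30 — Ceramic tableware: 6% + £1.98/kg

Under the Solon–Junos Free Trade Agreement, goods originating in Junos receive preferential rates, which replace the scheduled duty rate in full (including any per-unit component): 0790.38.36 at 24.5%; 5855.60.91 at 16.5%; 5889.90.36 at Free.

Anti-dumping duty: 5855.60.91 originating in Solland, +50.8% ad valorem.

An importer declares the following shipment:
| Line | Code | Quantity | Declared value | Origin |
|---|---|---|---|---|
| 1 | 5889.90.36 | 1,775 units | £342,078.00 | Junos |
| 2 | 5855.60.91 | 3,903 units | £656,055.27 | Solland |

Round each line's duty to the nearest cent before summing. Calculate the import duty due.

Line 1 (5889.90.36, Junos, 1,775 units, £342,078.00):
Base rate for 5889.90.36 is 9% + £1.49/unit.
Origin Junos qualifies under the Solon–Junos agreement and 5889.90.36 is covered: preferential rate Free applies instead.
Duty = £342,078.00 × 0% = £0.00.
Line 2 (5855.60.91, Solland, 3,903 units, £656,055.27):
Base rate for 5855.60.91 is 17.5%.
5855.60.91 has an FTA preferential rate, but origin Solland is not Junos; base rate stands.
Additional duty on 5855.60.91 from Solland: +50.8%. Applied ad valorem rate: 17.5% + 50.8% = 68.3%.
Duty = £656,055.27 × 68.3% = £448,085.75.
Total = £0.00 + £448,085.75 = £448,085.75.

£448,085.75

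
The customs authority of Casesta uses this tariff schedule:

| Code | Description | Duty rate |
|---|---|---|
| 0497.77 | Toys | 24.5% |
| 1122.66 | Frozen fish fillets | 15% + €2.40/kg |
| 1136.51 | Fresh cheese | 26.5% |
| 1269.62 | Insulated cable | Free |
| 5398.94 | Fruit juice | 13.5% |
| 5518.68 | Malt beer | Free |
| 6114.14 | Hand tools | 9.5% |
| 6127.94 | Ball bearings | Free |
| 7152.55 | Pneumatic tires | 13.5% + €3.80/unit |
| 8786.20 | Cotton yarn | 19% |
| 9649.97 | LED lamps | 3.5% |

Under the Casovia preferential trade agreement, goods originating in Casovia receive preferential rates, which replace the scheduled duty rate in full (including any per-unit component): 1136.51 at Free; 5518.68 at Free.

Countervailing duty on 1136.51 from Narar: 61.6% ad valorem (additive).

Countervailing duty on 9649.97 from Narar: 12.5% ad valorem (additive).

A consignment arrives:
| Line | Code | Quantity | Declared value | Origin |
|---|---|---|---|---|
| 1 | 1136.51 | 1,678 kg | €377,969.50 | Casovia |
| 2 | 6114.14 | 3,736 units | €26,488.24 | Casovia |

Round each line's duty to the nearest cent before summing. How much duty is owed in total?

€2,516.38

Line 1 (1136.51, Casovia, 1,678 kg, €377,969.50):
Base rate for 1136.51 is 26.5%.
Origin Casovia qualifies under the Casesta–Casovia agreement and 1136.51 is covered: preferential rate Free applies instead.
The additional-duty order on 1136.51 targets Narar, not Casovia; it does not apply.
Duty = €377,969.50 × 0% = €0.00.
Line 2 (6114.14, Casovia, 3,736 units, €26,488.24):
Base rate for 6114.14 is 9.5%.
Origin Casovia is the FTA partner but 6114.14 is not on the preference list; base rate stands.
Duty = €26,488.24 × 9.5% = €2,516.38.
Total = €0.00 + €2,516.38 = €2,516.38.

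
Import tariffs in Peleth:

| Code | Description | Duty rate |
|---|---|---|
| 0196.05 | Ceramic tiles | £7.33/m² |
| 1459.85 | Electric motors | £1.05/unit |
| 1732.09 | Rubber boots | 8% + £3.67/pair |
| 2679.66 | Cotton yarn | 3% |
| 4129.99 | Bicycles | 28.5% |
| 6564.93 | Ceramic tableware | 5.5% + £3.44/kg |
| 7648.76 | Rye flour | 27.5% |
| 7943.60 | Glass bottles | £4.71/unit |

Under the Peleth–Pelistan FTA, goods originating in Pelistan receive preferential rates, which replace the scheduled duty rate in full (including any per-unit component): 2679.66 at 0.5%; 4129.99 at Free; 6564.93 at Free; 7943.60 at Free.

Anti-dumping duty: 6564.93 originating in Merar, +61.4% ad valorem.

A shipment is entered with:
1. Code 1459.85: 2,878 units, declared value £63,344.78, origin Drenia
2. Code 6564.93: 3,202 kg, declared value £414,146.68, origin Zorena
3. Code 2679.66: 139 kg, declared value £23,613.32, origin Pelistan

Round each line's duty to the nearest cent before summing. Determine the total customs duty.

Line 1 (1459.85, Drenia, 2,878 units, £63,344.78):
Base rate for 1459.85 is £1.05/unit.
Duty = 2,878 × £1.05 = £3,021.90.
Line 2 (6564.93, Zorena, 3,202 kg, £414,146.68):
Base rate for 6564.93 is 5.5% + £3.44/kg.
6564.93 has an FTA preferential rate, but origin Zorena is not Pelistan; base rate stands.
The additional-duty order on 6564.93 targets Merar, not Zorena; it does not apply.
Duty = £414,146.68 × 5.5% + 3,202 × £3.44 = £33,792.95.
Line 3 (2679.66, Pelistan, 139 kg, £23,613.32):
Base rate for 2679.66 is 3%.
Origin Pelistan qualifies under the Peleth–Pelistan agreement and 2679.66 is covered: preferential rate 0.5% applies instead.
Duty = £23,613.32 × 0.5% = £118.07.
Total = £3,021.90 + £33,792.95 + £118.07 = £36,932.92.

£36,932.92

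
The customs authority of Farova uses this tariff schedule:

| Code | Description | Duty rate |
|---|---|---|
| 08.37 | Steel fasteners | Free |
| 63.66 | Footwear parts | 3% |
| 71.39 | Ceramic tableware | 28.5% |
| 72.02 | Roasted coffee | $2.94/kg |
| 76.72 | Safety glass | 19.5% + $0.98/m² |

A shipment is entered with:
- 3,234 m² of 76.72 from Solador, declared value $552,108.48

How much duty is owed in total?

$110,830.47

Line 1 (76.72, Solador, 3,234 m², $552,108.48):
Base rate for 76.72 is 19.5% + $0.98/m².
Duty = $552,108.48 × 19.5% + 3,234 × $0.98 = $110,830.47.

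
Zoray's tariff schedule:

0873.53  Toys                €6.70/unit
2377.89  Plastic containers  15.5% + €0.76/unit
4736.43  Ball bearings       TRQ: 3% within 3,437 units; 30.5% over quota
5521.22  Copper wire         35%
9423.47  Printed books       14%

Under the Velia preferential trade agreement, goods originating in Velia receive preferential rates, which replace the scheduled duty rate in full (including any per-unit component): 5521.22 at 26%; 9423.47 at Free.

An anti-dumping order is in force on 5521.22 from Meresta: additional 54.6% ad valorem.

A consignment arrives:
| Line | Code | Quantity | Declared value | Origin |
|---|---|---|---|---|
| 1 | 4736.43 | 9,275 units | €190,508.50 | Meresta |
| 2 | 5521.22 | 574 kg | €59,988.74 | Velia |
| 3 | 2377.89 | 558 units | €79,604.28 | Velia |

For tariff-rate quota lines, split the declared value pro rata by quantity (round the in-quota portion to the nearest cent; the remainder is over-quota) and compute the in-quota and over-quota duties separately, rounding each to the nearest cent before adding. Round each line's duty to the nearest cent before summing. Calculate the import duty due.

Line 1 (4736.43, Meresta, 9,275 units, €190,508.50):
Code 4736.43 is under a tariff-rate quota (threshold 3,437 units). In-quota: 3,437 units at 3%; over-quota: 5,838 units at 30.5%.
Pro-rata value split: in-quota = €190,508.50 × 3,437/9,275 = €70,595.98; over-quota = €190,508.50 − €70,595.98 = €119,912.52.
In-quota duty = €70,595.98 × 3% = €2,117.88. Over-quota duty = €119,912.52 × 30.5% = €36,573.32.
Line duty = €2,117.88 + €36,573.32 = €38,691.20.
Line 2 (5521.22, Velia, 574 kg, €59,988.74):
Base rate for 5521.22 is 35%.
Origin Velia qualifies under the Zoray–Velia agreement and 5521.22 is covered: preferential rate 26% applies instead.
The additional-duty order on 5521.22 targets Meresta, not Velia; it does not apply.
Duty = €59,988.74 × 26% = €15,597.07.
Line 3 (2377.89, Velia, 558 units, €79,604.28):
Base rate for 2377.89 is 15.5% + €0.76/unit.
Origin Velia is the FTA partner but 2377.89 is not on the preference list; base rate stands.
Duty = €79,604.28 × 15.5% + 558 × €0.76 = €12,762.74.
Total = €38,691.20 + €15,597.07 + €12,762.74 = €67,051.01.

€67,051.01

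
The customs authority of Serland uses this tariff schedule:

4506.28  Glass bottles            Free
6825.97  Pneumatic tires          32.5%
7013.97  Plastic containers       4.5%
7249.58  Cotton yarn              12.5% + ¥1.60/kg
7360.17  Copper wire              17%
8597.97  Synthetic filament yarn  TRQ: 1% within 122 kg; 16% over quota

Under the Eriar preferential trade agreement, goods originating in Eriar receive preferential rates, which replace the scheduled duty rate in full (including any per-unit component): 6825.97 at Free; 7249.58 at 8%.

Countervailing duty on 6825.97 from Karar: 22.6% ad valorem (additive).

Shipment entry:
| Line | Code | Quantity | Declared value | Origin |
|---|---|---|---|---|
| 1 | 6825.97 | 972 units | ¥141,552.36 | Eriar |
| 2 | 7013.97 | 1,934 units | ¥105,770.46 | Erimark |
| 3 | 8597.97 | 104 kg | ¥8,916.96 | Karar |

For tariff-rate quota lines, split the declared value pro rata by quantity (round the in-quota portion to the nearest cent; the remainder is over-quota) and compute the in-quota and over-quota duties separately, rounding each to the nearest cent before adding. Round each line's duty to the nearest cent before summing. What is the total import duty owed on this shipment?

Line 1 (6825.97, Eriar, 972 units, ¥141,552.36):
Base rate for 6825.97 is 32.5%.
Origin Eriar qualifies under the Serland–Eriar agreement and 6825.97 is covered: preferential rate Free applies instead.
The additional-duty order on 6825.97 targets Karar, not Eriar; it does not apply.
Duty = ¥141,552.36 × 0% = ¥0.00.
Line 2 (7013.97, Erimark, 1,934 units, ¥105,770.46):
Base rate for 7013.97 is 4.5%.
Duty = ¥105,770.46 × 4.5% = ¥4,759.67.
Line 3 (8597.97, Karar, 104 kg, ¥8,916.96):
Code 8597.97 is under a tariff-rate quota (threshold 122 kg). Quantity 104 kg is within the quota, so the in-quota rate 1% applies to the full value.
Duty = ¥8,916.96 × 1% = ¥89.17.
Total = ¥0.00 + ¥4,759.67 + ¥89.17 = ¥4,848.84.

¥4,848.84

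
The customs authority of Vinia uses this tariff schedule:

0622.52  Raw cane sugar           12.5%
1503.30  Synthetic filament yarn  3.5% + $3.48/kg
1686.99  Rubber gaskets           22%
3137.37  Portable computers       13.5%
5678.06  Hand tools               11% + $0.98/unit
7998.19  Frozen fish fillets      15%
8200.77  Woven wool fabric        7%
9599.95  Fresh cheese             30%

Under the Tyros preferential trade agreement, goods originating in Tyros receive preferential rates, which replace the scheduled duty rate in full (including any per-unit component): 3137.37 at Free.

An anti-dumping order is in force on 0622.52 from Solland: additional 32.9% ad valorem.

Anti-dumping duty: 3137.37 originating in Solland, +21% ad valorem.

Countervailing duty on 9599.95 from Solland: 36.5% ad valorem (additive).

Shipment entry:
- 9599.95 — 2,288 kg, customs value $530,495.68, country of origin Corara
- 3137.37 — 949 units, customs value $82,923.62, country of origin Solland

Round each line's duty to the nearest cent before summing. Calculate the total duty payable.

Line 1 (9599.95, Corara, 2,288 kg, $530,495.68):
Base rate for 9599.95 is 30%.
The additional-duty order on 9599.95 targets Solland, not Corara; it does not apply.
Duty = $530,495.68 × 30% = $159,148.70.
Line 2 (3137.37, Solland, 949 units, $82,923.62):
Base rate for 3137.37 is 13.5%.
3137.37 has an FTA preferential rate, but origin Solland is not Tyros; base rate stands.
Additional duty on 3137.37 from Solland: +21%. Applied ad valorem rate: 13.5% + 21% = 34.5%.
Duty = $82,923.62 × 34.5% = $28,608.65.
Total = $159,148.70 + $28,608.65 = $187,757.35.

$187,757.35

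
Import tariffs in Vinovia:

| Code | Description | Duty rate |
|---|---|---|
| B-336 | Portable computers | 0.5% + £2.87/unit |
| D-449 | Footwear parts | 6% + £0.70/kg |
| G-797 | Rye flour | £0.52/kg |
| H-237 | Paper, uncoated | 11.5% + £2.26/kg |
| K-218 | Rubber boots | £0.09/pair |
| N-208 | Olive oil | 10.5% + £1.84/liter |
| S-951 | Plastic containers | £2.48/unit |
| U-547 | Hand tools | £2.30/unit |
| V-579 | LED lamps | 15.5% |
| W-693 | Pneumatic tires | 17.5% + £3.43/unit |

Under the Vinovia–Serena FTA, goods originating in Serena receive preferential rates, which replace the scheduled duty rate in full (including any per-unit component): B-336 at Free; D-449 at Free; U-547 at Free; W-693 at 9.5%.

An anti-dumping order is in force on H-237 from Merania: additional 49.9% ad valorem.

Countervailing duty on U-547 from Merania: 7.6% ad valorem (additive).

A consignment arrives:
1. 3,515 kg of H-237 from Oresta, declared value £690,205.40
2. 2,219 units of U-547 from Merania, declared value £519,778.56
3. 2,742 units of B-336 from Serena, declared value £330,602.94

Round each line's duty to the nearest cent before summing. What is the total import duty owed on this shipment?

Line 1 (H-237, Oresta, 3,515 kg, £690,205.40):
Base rate for H-237 is 11.5% + £2.26/kg.
The additional-duty order on H-237 targets Merania, not Oresta; it does not apply.
Duty = £690,205.40 × 11.5% + 3,515 × £2.26 = £87,317.52.
Line 2 (U-547, Merania, 2,219 units, £519,778.56):
Base rate for U-547 is £2.30/unit.
U-547 has an FTA preferential rate, but origin Merania is not Serena; base rate stands.
Additional duty on U-547 from Merania: +7.6% ad valorem. Applied ad valorem rate = 7.6%.
Duty = £519,778.56 × 7.6% + 2,219 × £2.30 = £44,606.87.
Line 3 (B-336, Serena, 2,742 units, £330,602.94):
Base rate for B-336 is 0.5% + £2.87/unit.
Origin Serena qualifies under the Vinovia–Serena agreement and B-336 is covered: preferential rate Free applies instead.
Duty = £330,602.94 × 0% = £0.00.
Total = £87,317.52 + £44,606.87 + £0.00 = £131,924.39.

£131,924.39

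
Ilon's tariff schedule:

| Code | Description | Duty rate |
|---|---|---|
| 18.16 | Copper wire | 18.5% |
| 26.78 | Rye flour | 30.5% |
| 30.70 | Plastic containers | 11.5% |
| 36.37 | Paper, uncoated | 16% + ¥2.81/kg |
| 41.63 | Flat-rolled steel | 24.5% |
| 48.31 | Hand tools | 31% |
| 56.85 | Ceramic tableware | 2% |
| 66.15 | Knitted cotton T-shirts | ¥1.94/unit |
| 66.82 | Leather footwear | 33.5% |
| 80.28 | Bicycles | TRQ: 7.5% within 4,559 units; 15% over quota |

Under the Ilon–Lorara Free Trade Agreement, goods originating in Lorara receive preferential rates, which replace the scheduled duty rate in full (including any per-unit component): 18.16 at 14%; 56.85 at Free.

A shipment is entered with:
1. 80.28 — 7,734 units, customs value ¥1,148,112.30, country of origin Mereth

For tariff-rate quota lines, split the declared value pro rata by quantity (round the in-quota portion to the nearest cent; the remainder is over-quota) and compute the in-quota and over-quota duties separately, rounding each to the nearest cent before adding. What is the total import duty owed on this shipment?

¥121,458.08

Line 1 (80.28, Mereth, 7,734 units, ¥1,148,112.30):
Code 80.28 is under a tariff-rate quota (threshold 4,559 units). In-quota: 4,559 units at 7.5%; over-quota: 3,175 units at 15%.
Pro-rata value split: in-quota = ¥1,148,112.30 × 4,559/7,734 = ¥676,783.55; over-quota = ¥1,148,112.30 − ¥676,783.55 = ¥471,328.75.
In-quota duty = ¥676,783.55 × 7.5% = ¥50,758.77. Over-quota duty = ¥471,328.75 × 15% = ¥70,699.31.
Line duty = ¥50,758.77 + ¥70,699.31 = ¥121,458.08.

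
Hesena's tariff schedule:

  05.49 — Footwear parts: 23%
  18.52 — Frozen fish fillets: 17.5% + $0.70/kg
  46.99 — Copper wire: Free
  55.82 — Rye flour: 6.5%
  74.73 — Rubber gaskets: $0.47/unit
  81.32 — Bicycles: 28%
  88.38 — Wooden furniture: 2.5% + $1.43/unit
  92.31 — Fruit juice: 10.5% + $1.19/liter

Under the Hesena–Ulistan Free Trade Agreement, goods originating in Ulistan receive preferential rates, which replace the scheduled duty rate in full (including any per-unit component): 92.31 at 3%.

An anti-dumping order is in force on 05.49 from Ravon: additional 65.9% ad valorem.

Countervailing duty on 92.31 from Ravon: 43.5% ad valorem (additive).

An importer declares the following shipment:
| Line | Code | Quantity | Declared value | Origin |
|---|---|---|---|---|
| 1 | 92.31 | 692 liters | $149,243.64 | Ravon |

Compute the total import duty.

$81,415.05

Line 1 (92.31, Ravon, 692 liters, $149,243.64):
Base rate for 92.31 is 10.5% + $1.19/liter.
92.31 has an FTA preferential rate, but origin Ravon is not Ulistan; base rate stands.
Additional duty on 92.31 from Ravon: +43.5%. Applied ad valorem rate: 10.5% + 43.5% = 54%.
Duty = $149,243.64 × 54% + 692 × $1.19 = $81,415.05.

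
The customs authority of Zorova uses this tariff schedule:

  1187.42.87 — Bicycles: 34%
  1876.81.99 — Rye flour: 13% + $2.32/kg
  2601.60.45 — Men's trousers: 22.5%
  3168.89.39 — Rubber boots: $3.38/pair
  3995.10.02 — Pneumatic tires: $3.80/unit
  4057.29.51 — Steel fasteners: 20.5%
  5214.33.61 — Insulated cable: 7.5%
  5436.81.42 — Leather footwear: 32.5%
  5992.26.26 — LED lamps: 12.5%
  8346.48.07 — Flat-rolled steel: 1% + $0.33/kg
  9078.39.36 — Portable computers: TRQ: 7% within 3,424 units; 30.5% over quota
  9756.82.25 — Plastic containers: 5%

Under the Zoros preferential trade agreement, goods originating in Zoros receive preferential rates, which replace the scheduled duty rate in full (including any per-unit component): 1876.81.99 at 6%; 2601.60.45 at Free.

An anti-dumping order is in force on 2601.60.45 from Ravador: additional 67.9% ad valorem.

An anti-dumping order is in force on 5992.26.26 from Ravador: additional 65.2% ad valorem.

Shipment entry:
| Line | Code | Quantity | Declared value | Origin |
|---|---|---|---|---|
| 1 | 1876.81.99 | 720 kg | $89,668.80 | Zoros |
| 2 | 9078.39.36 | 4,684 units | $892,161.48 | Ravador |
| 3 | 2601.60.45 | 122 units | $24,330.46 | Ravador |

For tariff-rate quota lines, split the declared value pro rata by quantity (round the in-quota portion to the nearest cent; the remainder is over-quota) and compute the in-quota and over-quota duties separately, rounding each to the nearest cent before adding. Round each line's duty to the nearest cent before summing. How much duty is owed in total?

Line 1 (1876.81.99, Zoros, 720 kg, $89,668.80):
Base rate for 1876.81.99 is 13% + $2.32/kg.
Origin Zoros qualifies under the Zorova–Zoros agreement and 1876.81.99 is covered: preferential rate 6% applies instead.
Duty = $89,668.80 × 6% = $5,380.13.
Line 2 (9078.39.36, Ravador, 4,684 units, $892,161.48):
Code 9078.39.36 is under a tariff-rate quota (threshold 3,424 units). In-quota: 3,424 units at 7%; over-quota: 1,260 units at 30.5%.
Pro-rata value split: in-quota = $892,161.48 × 3,424/4,684 = $652,169.28; over-quota = $892,161.48 − $652,169.28 = $239,992.20.
In-quota duty = $652,169.28 × 7% = $45,651.85. Over-quota duty = $239,992.20 × 30.5% = $73,197.62.
Line duty = $45,651.85 + $73,197.62 = $118,849.47.
Line 3 (2601.60.45, Ravador, 122 units, $24,330.46):
Base rate for 2601.60.45 is 22.5%.
2601.60.45 has an FTA preferential rate, but origin Ravador is not Zoros; base rate stands.
Additional duty on 2601.60.45 from Ravador: +67.9%. Applied ad valorem rate: 22.5% + 67.9% = 90.4%.
Duty = $24,330.46 × 90.4% = $21,994.74.
Total = $5,380.13 + $118,849.47 + $21,994.74 = $146,224.34.

$146,224.34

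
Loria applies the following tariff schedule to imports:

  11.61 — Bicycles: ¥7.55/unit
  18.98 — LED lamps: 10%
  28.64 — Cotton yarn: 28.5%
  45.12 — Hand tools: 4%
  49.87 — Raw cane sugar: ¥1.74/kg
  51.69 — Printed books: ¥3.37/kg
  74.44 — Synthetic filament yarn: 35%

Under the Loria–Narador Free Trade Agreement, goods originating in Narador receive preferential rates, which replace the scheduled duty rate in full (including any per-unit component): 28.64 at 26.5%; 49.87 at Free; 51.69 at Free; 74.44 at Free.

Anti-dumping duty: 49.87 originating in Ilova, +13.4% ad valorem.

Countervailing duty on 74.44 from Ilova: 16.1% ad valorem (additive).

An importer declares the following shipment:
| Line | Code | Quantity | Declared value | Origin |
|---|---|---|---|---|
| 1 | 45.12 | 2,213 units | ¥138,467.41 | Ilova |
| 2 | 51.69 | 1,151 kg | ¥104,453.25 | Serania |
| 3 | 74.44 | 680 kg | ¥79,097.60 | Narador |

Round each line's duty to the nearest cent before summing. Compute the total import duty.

¥9,417.57

Line 1 (45.12, Ilova, 2,213 units, ¥138,467.41):
Base rate for 45.12 is 4%.
Duty = ¥138,467.41 × 4% = ¥5,538.70.
Line 2 (51.69, Serania, 1,151 kg, ¥104,453.25):
Base rate for 51.69 is ¥3.37/kg.
51.69 has an FTA preferential rate, but origin Serania is not Narador; base rate stands.
Duty = 1,151 × ¥3.37 = ¥3,878.87.
Line 3 (74.44, Narador, 680 kg, ¥79,097.60):
Base rate for 74.44 is 35%.
Origin Narador qualifies under the Loria–Narador agreement and 74.44 is covered: preferential rate Free applies instead.
The additional-duty order on 74.44 targets Ilova, not Narador; it does not apply.
Duty = ¥79,097.60 × 0% = ¥0.00.
Total = ¥5,538.70 + ¥3,878.87 + ¥0.00 = ¥9,417.57.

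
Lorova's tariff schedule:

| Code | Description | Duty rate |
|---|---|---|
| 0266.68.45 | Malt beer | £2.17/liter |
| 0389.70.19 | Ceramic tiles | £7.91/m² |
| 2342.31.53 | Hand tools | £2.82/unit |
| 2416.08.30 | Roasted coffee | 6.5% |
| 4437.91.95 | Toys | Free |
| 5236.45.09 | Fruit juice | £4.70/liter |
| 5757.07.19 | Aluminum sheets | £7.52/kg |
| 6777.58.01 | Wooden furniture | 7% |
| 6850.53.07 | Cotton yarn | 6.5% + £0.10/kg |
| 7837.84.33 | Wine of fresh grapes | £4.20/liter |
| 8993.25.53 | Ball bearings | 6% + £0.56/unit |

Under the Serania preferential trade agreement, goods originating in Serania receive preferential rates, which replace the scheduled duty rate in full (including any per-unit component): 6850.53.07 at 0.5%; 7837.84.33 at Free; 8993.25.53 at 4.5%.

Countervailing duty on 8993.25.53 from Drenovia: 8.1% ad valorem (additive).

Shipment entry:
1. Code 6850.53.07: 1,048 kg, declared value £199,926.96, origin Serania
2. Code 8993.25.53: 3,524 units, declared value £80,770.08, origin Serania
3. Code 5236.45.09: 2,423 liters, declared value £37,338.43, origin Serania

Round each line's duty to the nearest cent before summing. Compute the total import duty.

Line 1 (6850.53.07, Serania, 1,048 kg, £199,926.96):
Base rate for 6850.53.07 is 6.5% + £0.10/kg.
Origin Serania qualifies under the Lorova–Serania agreement and 6850.53.07 is covered: preferential rate 0.5% applies instead.
Duty = £199,926.96 × 0.5% = £999.63.
Line 2 (8993.25.53, Serania, 3,524 units, £80,770.08):
Base rate for 8993.25.53 is 6% + £0.56/unit.
Origin Serania qualifies under the Lorova–Serania agreement and 8993.25.53 is covered: preferential rate 4.5% applies instead.
The additional-duty order on 8993.25.53 targets Drenovia, not Serania; it does not apply.
Duty = £80,770.08 × 4.5% = £3,634.65.
Line 3 (5236.45.09, Serania, 2,423 liters, £37,338.43):
Base rate for 5236.45.09 is £4.70/liter.
Origin Serania is the FTA partner but 5236.45.09 is not on the preference list; base rate stands.
Duty = 2,423 × £4.70 = £11,388.10.
Total = £999.63 + £3,634.65 + £11,388.10 = £16,022.38.

£16,022.38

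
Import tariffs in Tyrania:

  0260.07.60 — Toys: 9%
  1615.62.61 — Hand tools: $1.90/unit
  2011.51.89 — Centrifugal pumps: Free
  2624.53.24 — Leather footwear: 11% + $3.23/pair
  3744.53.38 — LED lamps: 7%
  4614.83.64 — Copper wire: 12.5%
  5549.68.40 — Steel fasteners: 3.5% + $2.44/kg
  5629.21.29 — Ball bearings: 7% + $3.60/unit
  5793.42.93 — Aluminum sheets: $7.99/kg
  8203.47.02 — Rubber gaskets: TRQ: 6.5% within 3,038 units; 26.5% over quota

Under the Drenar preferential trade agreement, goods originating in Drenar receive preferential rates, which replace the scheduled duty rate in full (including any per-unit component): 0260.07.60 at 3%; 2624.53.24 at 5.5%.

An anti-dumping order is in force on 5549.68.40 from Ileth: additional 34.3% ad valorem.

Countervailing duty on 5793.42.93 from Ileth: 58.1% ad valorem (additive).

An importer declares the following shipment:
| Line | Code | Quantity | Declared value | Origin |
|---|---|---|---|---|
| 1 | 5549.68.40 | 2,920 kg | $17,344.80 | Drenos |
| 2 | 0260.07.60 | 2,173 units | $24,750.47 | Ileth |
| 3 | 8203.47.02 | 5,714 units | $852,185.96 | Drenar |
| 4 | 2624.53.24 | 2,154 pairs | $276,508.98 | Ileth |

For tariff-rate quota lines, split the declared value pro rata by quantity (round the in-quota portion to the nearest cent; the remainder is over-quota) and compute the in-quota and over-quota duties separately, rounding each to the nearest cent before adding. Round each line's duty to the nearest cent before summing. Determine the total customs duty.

$182,544.64

Line 1 (5549.68.40, Drenos, 2,920 kg, $17,344.80):
Base rate for 5549.68.40 is 3.5% + $2.44/kg.
The additional-duty order on 5549.68.40 targets Ileth, not Drenos; it does not apply.
Duty = $17,344.80 × 3.5% + 2,920 × $2.44 = $7,731.87.
Line 2 (0260.07.60, Ileth, 2,173 units, $24,750.47):
Base rate for 0260.07.60 is 9%.
0260.07.60 has an FTA preferential rate, but origin Ileth is not Drenar; base rate stands.
Duty = $24,750.47 × 9% = $2,227.54.
Line 3 (8203.47.02, Drenar, 5,714 units, $852,185.96):
Code 8203.47.02 is under a tariff-rate quota (threshold 3,038 units). In-quota: 3,038 units at 6.5%; over-quota: 2,676 units at 26.5%.
Pro-rata value split: in-quota = $852,185.96 × 3,038/5,714 = $453,087.32; over-quota = $852,185.96 − $453,087.32 = $399,098.64.
In-quota duty = $453,087.32 × 6.5% = $29,450.68. Over-quota duty = $399,098.64 × 26.5% = $105,761.14.
Line duty = $29,450.68 + $105,761.14 = $135,211.82.
Line 4 (2624.53.24, Ileth, 2,154 pairs, $276,508.98):
Base rate for 2624.53.24 is 11% + $3.23/pair.
2624.53.24 has an FTA preferential rate, but origin Ileth is not Drenar; base rate stands.
Duty = $276,508.98 × 11% + 2,154 × $3.23 = $37,373.41.
Total = $7,731.87 + $2,227.54 + $135,211.82 + $37,373.41 = $182,544.64.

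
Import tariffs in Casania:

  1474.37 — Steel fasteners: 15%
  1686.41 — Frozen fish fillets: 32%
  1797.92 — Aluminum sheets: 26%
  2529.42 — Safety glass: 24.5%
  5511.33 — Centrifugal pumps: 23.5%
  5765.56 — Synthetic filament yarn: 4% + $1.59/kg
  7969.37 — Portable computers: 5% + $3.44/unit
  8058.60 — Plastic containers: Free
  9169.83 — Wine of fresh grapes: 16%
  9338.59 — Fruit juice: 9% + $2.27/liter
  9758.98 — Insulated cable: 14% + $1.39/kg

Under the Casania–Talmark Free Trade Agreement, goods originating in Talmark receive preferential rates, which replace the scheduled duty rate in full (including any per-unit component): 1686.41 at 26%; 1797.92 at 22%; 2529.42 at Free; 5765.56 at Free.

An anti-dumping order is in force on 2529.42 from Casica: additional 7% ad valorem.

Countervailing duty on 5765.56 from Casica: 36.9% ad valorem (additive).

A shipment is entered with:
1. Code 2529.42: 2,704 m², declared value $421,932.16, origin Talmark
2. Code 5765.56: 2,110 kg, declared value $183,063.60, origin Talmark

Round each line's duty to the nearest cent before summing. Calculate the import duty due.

Line 1 (2529.42, Talmark, 2,704 m², $421,932.16):
Base rate for 2529.42 is 24.5%.
Origin Talmark qualifies under the Casania–Talmark agreement and 2529.42 is covered: preferential rate Free applies instead.
The additional-duty order on 2529.42 targets Casica, not Talmark; it does not apply.
Duty = $421,932.16 × 0% = $0.00.
Line 2 (5765.56, Talmark, 2,110 kg, $183,063.60):
Base rate for 5765.56 is 4% + $1.59/kg.
Origin Talmark qualifies under the Casania–Talmark agreement and 5765.56 is covered: preferential rate Free applies instead.
The additional-duty order on 5765.56 targets Casica, not Talmark; it does not apply.
Duty = $183,063.60 × 0% = $0.00.
Total = $0.00 + $0.00 = $0.00.

$0.00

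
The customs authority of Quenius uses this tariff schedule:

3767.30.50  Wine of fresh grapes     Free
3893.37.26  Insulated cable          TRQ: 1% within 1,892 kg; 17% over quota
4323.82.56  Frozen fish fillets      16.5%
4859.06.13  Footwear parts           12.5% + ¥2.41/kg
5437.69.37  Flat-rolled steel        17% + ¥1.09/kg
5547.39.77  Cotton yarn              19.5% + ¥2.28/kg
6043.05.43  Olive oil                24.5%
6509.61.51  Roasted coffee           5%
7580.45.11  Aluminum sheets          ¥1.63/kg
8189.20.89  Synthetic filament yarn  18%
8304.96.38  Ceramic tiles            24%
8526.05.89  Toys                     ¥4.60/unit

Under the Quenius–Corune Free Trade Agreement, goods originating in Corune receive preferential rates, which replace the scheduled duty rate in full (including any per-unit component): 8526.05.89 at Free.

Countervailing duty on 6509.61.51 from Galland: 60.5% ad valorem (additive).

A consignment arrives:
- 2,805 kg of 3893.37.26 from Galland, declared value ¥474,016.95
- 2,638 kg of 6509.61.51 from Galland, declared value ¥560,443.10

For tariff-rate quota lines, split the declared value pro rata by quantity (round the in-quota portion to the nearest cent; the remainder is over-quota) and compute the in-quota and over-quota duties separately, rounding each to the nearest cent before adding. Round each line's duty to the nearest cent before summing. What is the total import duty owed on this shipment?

Line 1 (3893.37.26, Galland, 2,805 kg, ¥474,016.95):
Code 3893.37.26 is under a tariff-rate quota (threshold 1,892 kg). In-quota: 1,892 kg at 1%; over-quota: 913 kg at 17%.
Pro-rata value split: in-quota = ¥474,016.95 × 1,892/2,805 = ¥319,729.08; over-quota = ¥474,016.95 − ¥319,729.08 = ¥154,287.87.
In-quota duty = ¥319,729.08 × 1% = ¥3,197.29. Over-quota duty = ¥154,287.87 × 17% = ¥26,228.94.
Line duty = ¥3,197.29 + ¥26,228.94 = ¥29,426.23.
Line 2 (6509.61.51, Galland, 2,638 kg, ¥560,443.10):
Base rate for 6509.61.51 is 5%.
Additional duty on 6509.61.51 from Galland: +60.5%. Applied ad valorem rate: 5% + 60.5% = 65.5%.
Duty = ¥560,443.10 × 65.5% = ¥367,090.23.
Total = ¥29,426.23 + ¥367,090.23 = ¥396,516.46.

¥396,516.46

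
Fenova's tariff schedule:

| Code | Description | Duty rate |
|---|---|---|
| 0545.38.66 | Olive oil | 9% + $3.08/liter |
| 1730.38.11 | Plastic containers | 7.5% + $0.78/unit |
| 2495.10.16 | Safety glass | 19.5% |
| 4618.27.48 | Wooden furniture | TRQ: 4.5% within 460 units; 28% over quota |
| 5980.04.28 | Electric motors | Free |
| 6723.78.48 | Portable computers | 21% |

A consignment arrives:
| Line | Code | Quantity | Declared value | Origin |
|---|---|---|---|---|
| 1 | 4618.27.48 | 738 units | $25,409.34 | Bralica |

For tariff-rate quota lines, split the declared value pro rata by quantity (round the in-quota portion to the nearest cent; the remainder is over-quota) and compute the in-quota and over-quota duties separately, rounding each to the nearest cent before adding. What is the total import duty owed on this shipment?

Line 1 (4618.27.48, Bralica, 738 units, $25,409.34):
Code 4618.27.48 is under a tariff-rate quota (threshold 460 units). In-quota: 460 units at 4.5%; over-quota: 278 units at 28%.
Pro-rata value split: in-quota = $25,409.34 × 460/738 = $15,837.80; over-quota = $25,409.34 − $15,837.80 = $9,571.54.
In-quota duty = $15,837.80 × 4.5% = $712.70. Over-quota duty = $9,571.54 × 28% = $2,680.03.
Line duty = $712.70 + $2,680.03 = $3,392.73.

$3,392.73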